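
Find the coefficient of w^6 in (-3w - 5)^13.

The general term is C(13,j)·(-3w)^j·(-5)^(13-j); the w^6 term has j = 6.
C(13,6) = 1716.
Coefficient = C(13,6) · (-3)^6 · (-5)^7 = 1716 · 729 · (-78125) = -97731562500.

-97731562500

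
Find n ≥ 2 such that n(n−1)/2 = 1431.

54

n(n−1)/2 = 1431 ⇒ n(n−1) = 2862. Since 54·53 = 2862, n = 54.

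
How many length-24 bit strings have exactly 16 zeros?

735471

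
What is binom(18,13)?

8568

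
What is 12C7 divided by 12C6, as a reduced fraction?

6/7

C(n,k+1)/C(n,k) = (n−k)/(k+1) = (12−6)/(6+1) = 6/7.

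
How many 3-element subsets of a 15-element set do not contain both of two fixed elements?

442

All 3-subsets: C(15,3) = 455. Those containing both fixed elements: C(13,1) = 13.
455 − 13 = 442.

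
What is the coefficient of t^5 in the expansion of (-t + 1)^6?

-6

The general term is C(6,j)·(-t)^j·(1)^(6-j); the t^5 term has j = 5.
C(6,5) = 6.
Coefficient = C(6,5) · (-1)^5 = 6 · (-1) = -6.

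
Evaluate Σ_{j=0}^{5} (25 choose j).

1 + 25 + 300 + 2300 + 12650 + 53130 = 68406.

68406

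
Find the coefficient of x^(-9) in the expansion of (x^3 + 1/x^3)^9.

84

General term: C(9,j)·(x^3)^j·(1/x^3)^(9-j), with x-exponent 3j − 3(9−j) = 6j − 27.
Set 6j − 27 = -9: j = 3.
C(9,3) = 84; 1^3 = 1; 1^6 = 1.
Coefficient = 84 · 1 · 1 = 84.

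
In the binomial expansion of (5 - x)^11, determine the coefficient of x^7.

-206250

The general term is C(11,j)·(5)^j·(-x)^(11-j); the x^7 term has j = 4.
C(11,4) = 330.
Coefficient = C(11,4) · 5^4 · (-1)^7 = 330 · 625 · (-1) = -206250.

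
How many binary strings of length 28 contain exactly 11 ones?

Choose the 11 positions: C(28,11) = 21474180.

21474180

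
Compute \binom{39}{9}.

211915132

C(39,9) = (39·38·37·36·35·34·33·32·31) / 9! = 76899763100160 / 362880 = 211915132.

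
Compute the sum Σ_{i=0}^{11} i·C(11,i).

Since i·C(11,i) = 11·C(10,i−1), the sum is 11·2^10 = 11·1024 = 11264.

11264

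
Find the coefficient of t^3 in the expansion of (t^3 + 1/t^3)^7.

35

General term: C(7,j)·(t^3)^j·(1/t^3)^(7-j), with t-exponent 3j − 3(7−j) = 6j − 21.
Set 6j − 21 = 3: j = 4.
C(7,4) = 35; 1^4 = 1; 1^3 = 1.
Coefficient = 35 · 1 · 1 = 35.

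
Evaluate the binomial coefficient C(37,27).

348330136

C(37,27) = C(37,10) by symmetry.
C(37,10) = (37·36·35·34·33·32·31·30·29·28) / 10! = 1264020397516800 / 3628800 = 348330136.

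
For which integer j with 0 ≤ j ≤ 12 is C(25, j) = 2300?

C(25,j) increases on 0 ≤ j ≤ 12. C(25,2) = 300 and C(25,3) = 2300, so j = 3.

3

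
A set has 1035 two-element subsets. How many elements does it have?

46

n(n−1)/2 = 1035 ⇒ n(n−1) = 2070. Since 46·45 = 2070, n = 46.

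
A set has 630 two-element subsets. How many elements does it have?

36

n(n−1)/2 = 630 ⇒ n(n−1) = 1260. Since 36·35 = 1260, n = 36.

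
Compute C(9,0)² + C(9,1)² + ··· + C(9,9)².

Σ C(9,i)² is the coefficient of x^9 in (1+x)^9(1+x)^9 = (1+x)^18, i.e. C(18,9) = 48620.

48620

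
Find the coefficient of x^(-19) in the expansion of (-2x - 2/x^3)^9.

General term: C(9,j)·(-2x)^j·(-2/x^3)^(9-j), with x-exponent 1j − 3(9−j) = 4j − 27.
Set 4j − 27 = -19: j = 2.
C(9,2) = 36; (-2)^2 = 4; (-2)^7 = -128.
Coefficient = 36 · 4 · (-128) = -18432.

-18432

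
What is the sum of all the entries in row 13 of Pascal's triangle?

The entries of row 13 sum to 2^13 = 8192.

8192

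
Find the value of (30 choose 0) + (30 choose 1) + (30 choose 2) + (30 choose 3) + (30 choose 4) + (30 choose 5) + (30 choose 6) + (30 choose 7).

1 + 30 + 435 + 4060 + 27405 + 142506 + 593775 + 2035800 = 2804012.

2804012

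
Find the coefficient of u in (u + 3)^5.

405

The general term is C(5,j)·(u)^j·(3)^(5-j); the u^1 term has j = 1.
C(5,1) = 5.
Coefficient = C(5,1) · 3^4 = 5 · 81 = 405.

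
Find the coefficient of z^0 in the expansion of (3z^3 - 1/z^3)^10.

General term: C(10,j)·(3z^3)^j·(-1/z^3)^(10-j), with z-exponent 3j − 3(10−j) = 6j − 30.
Set 6j − 30 = 0: j = 5.
C(10,5) = 252; 3^5 = 243; (-1)^5 = -1.
Coefficient = 252 · 243 · (-1) = -61236.

-61236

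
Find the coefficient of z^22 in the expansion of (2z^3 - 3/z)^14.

-249080832

General term: C(14,j)·(2z^3)^j·(-3/z)^(14-j), with z-exponent 3j − 1(14−j) = 4j − 14.
Set 4j − 14 = 22: j = 9.
C(14,9) = 2002; 2^9 = 512; (-3)^5 = -243.
Coefficient = 2002 · 512 · (-243) = -249080832.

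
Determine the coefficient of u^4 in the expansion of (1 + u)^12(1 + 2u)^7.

Coefficient of u^4 = Σ_{j} C(12,j)·1^j·C(7,4-j)·2^(4-j) for j from 0 to 4.
= 560 + 3360 + 5544 + 3080 + 495 = 13039.

13039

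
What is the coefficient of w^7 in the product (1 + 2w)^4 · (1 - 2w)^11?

-12672

Coefficient of w^7 = Σ_{j} C(4,j)·2^j·C(11,7-j)·(-2)^(7-j) for j from 0 to 4.
= (-42240) + 236544 + (-354816) + 168960 + (-21120) = -12672.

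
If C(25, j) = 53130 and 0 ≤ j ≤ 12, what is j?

5

C(25,j) increases on 0 ≤ j ≤ 12. C(25,4) = 12650 and C(25,5) = 53130, so j = 5.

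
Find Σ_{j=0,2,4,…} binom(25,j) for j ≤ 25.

Even-j terms of row 25 sum to 2^24 = 16777216.

16777216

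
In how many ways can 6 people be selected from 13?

This is C(13,6) = 1716.

1716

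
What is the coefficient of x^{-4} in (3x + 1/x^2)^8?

5670

General term: C(8,j)·(3x)^j·(1/x^2)^(8-j), with x-exponent 1j − 2(8−j) = 3j − 16.
Set 3j − 16 = -4: j = 4.
C(8,4) = 70; 3^4 = 81; 1^4 = 1.
Coefficient = 70 · 81 · 1 = 5670.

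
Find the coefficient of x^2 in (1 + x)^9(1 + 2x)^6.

204

Coefficient of x^2 = Σ_{j} C(9,j)·1^j·C(6,2-j)·2^(2-j) for j from 0 to 2.
= 60 + 108 + 36 = 204.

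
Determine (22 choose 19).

1540

C(22,19) = C(22,3) by symmetry.
C(22,3) = (22·21·20) / 3! = 9240 / 6 = 1540.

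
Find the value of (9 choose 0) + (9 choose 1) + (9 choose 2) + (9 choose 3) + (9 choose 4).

256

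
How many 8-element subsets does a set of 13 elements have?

1287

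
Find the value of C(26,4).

C(26,4) = (26·25·24·23) / 4! = 358800 / 24 = 14950.

14950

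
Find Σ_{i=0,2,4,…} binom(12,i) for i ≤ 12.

2048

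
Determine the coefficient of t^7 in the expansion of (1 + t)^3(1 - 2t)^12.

7920

Coefficient of t^7 = Σ_{j} C(3,j)·1^j·C(12,7-j)·(-2)^(7-j) for j from 0 to 3.
= (-101376) + 177408 + (-76032) + 7920 = 7920.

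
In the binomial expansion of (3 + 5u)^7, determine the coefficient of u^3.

The general term is C(7,j)·(3)^j·(5u)^(7-j); the u^3 term has j = 4.
C(7,4) = 35.
Coefficient = C(7,4) · 3^4 · 5^3 = 35 · 81 · 125 = 354375.

354375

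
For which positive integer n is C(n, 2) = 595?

n(n−1)/2 = 595 ⇒ n(n−1) = 1190. Since 35·34 = 1190, n = 35.

35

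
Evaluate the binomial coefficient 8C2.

28

C(8,2) = (8·7) / 2! = 56 / 2 = 28.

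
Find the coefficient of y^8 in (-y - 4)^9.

-36

The general term is C(9,j)·(-y)^j·(-4)^(9-j); the y^8 term has j = 8.
C(9,8) = 9.
Coefficient = C(9,8) · (-4)^1 = 9 · (-4) = -36.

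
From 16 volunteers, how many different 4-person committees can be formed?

1820

This is C(16,4) = 1820.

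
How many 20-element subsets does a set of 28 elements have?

3108105

C(28,20) = C(28,8) by symmetry.
C(28,8) = (28·27·26·25·24·23·22·21) / 8! = 125318793600 / 40320 = 3108105.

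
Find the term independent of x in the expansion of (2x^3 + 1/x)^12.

1760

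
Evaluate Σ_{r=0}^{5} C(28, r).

1 + 28 + 378 + 3276 + 20475 + 98280 = 122438.

122438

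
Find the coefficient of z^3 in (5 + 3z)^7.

590625

The general term is C(7,j)·(5)^j·(3z)^(7-j); the z^3 term has j = 4.
C(7,4) = 35.
Coefficient = C(7,4) · 5^4 · 3^3 = 35 · 625 · 27 = 590625.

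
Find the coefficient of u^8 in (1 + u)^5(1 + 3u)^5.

4725

Coefficient of u^8 = Σ_{j} C(5,j)·1^j·C(5,8-j)·3^(8-j) for j from 3 to 5.
= 2430 + 2025 + 270 = 4725.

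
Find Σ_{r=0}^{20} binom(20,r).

1048576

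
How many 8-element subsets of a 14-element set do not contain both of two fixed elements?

All 8-subsets: C(14,8) = 3003. Those containing both fixed elements: C(12,6) = 924.
3003 − 924 = 2079.

2079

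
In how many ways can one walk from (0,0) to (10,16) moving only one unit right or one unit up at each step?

5311735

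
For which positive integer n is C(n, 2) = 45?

10

n(n−1)/2 = 45 ⇒ n(n−1) = 90. Since 10·9 = 90, n = 10.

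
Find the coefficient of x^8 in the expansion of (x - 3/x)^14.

-9828

General term: C(14,j)·(x)^j·(-3/x)^(14-j), with x-exponent 1j − 1(14−j) = 2j − 14.
Set 2j − 14 = 8: j = 11.
C(14,11) = 364; 1^11 = 1; (-3)^3 = -27.
Coefficient = 364 · 1 · (-27) = -9828.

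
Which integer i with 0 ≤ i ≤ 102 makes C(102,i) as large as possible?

C(102,i) is maximized at i = 102/2 = 51.

51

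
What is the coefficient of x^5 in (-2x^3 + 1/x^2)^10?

-8064

General term: C(10,j)·(-2x^3)^j·(1/x^2)^(10-j), with x-exponent 3j − 2(10−j) = 5j − 20.
Set 5j − 20 = 5: j = 5.
C(10,5) = 252; (-2)^5 = -32; 1^5 = 1.
Coefficient = 252 · (-32) · 1 = -8064.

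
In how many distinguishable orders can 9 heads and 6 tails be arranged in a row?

5005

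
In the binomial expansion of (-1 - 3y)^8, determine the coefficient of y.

24

The general term is C(8,j)·(-1)^j·(-3y)^(8-j); the y^1 term has j = 7.
C(8,7) = 8.
Coefficient = C(8,7) · (-1)^7 · (-3)^1 = 8 · (-1) · (-3) = 24.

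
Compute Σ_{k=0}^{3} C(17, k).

834

1 + 17 + 136 + 680 = 834.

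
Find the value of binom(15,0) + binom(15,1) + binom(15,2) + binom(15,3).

576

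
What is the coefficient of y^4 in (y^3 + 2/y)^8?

1792

General term: C(8,j)·(y^3)^j·(2/y)^(8-j), with y-exponent 3j − 1(8−j) = 4j − 8.
Set 4j − 8 = 4: j = 3.
C(8,3) = 56; 1^3 = 1; 2^5 = 32.
Coefficient = 56 · 1 · 32 = 1792.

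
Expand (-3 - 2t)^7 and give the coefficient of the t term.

-10206

The general term is C(7,j)·(-3)^j·(-2t)^(7-j); the t^1 term has j = 6.
C(7,6) = 7.
Coefficient = C(7,6) · (-3)^6 · (-2)^1 = 7 · 729 · (-2) = -10206.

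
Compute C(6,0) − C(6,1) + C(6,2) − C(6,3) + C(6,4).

5

The partial alternating sum Σ_{k=0}^{4} (−1)^k C(6,k) = (−1)^4 C(5,4) = 5.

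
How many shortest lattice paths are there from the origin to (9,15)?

Each path is a sequence of 24 steps with 9 rights: C(24,9) = 1307504.

1307504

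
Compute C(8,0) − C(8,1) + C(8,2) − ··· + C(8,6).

The partial alternating sum Σ_{k=0}^{6} (−1)^k C(8,k) = (−1)^6 C(7,6) = 7.

7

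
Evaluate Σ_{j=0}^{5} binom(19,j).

16664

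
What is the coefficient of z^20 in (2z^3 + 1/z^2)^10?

General term: C(10,j)·(2z^3)^j·(1/z^2)^(10-j), with z-exponent 3j − 2(10−j) = 5j − 20.
Set 5j − 20 = 20: j = 8.
C(10,8) = 45; 2^8 = 256; 1^2 = 1.
Coefficient = 45 · 256 · 1 = 11520.

11520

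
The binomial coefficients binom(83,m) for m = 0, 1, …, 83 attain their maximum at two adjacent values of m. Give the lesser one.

For odd n = 83, C(83,m) peaks at m = (n−1)/2 and (n+1)/2; the lesser is 41.

41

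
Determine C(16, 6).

8008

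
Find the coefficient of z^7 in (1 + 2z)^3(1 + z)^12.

19800

Coefficient of z^7 = Σ_{j} C(3,j)·2^j·C(12,7-j)·1^(7-j) for j from 0 to 3.
= 792 + 5544 + 9504 + 3960 = 19800.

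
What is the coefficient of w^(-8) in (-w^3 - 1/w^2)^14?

General term: C(14,j)·(-w^3)^j·(-1/w^2)^(14-j), with w-exponent 3j − 2(14−j) = 5j − 28.
Set 5j − 28 = -8: j = 4.
C(14,4) = 1001; (-1)^4 = 1; (-1)^10 = 1.
Coefficient = 1001 · 1 · 1 = 1001.

1001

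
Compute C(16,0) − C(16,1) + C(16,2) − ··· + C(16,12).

455

The partial alternating sum Σ_{k=0}^{12} (−1)^k C(16,k) = (−1)^12 C(15,12) = 455.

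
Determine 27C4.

C(27,4) = (27·26·25·24) / 4! = 421200 / 24 = 17550.

17550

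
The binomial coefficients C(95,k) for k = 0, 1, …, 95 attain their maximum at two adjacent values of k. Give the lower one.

47

For odd n = 95, C(95,k) peaks at k = (n−1)/2 and (n+1)/2; the lower is 47.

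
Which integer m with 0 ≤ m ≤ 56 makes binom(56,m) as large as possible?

28

C(56,m) is maximized at m = 56/2 = 28.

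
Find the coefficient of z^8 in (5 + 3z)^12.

2029809375

The general term is C(12,j)·(5)^j·(3z)^(12-j); the z^8 term has j = 4.
C(12,4) = 495.
Coefficient = C(12,4) · 5^4 · 3^8 = 495 · 625 · 6561 = 2029809375.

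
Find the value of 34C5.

C(34,5) = (34·33·32·31·30) / 5! = 33390720 / 120 = 278256.

278256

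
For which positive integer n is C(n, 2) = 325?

n(n−1)/2 = 325 ⇒ n(n−1) = 650. Since 26·25 = 650, n = 26.

26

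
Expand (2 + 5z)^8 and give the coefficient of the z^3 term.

224000

The general term is C(8,j)·(2)^j·(5z)^(8-j); the z^3 term has j = 5.
C(8,5) = 56.
Coefficient = C(8,5) · 2^5 · 5^3 = 56 · 32 · 125 = 224000.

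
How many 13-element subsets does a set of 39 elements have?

C(39,13) = (39·38·37·36·35·34·33·32·31·30·29·28·27) / 13! = 50578512186237235200 / 6227020800 = 8122425444.

8122425444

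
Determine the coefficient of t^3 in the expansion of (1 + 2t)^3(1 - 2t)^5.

48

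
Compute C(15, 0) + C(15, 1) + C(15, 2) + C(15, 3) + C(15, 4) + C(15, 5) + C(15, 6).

9949

1 + 15 + 105 + 455 + 1365 + 3003 + 5005 = 9949.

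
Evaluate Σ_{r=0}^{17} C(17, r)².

2333606220

By Vandermonde's identity, Σ C(17,r)² = C(34,17) = 2333606220.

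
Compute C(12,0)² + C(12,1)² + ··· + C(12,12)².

2704156

Σ C(12,i)² is the coefficient of x^12 in (1+x)^12(1+x)^12 = (1+x)^24, i.e. C(24,12) = 2704156.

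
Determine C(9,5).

C(9,5) = C(9,4) by symmetry.
C(9,4) = (9·8·7·6) / 4! = 3024 / 24 = 126.

126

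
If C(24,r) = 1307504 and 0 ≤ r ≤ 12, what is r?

C(24,r) increases on 0 ≤ r ≤ 12. C(24,8) = 735471 and C(24,9) = 1307504, so r = 9.

9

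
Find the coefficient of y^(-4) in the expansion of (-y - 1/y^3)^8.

General term: C(8,j)·(-y)^j·(-1/y^3)^(8-j), with y-exponent 1j − 3(8−j) = 4j − 24.
Set 4j − 24 = -4: j = 5.
C(8,5) = 56; (-1)^5 = -1; (-1)^3 = -1.
Coefficient = 56 · (-1) · (-1) = 56.

56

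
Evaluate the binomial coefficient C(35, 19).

C(35,19) = C(35,16) by symmetry.
C(35,16) = (35·34·33·32·31·30·29·28·27·26·25·24·23·22·21·20) / 16! = 84945040381058457600000 / 20922789888000 = 4059928950.

4059928950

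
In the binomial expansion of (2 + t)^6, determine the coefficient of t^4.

60

The general term is C(6,j)·(2)^j·(t)^(6-j); the t^4 term has j = 2.
C(6,2) = 15.
Coefficient = C(6,2) · 2^2 = 15 · 4 = 60.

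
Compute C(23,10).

C(23,10) = (23·22·21·20·19·18·17·16·15·14) / 10! = 4151586700800 / 3628800 = 1144066.

1144066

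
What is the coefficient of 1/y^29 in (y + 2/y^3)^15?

General term: C(15,j)·(y)^j·(2/y^3)^(15-j), with y-exponent 1j − 3(15−j) = 4j − 45.
Set 4j − 45 = -29: j = 4.
C(15,4) = 1365; 1^4 = 1; 2^11 = 2048.
Coefficient = 1365 · 1 · 2048 = 2795520.

2795520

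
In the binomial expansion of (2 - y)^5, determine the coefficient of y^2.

80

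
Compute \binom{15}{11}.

C(15,11) = C(15,4) by symmetry.
C(15,4) = (15·14·13·12) / 4! = 32760 / 24 = 1365.

1365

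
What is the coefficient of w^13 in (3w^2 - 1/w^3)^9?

-59049

General term: C(9,j)·(3w^2)^j·(-1/w^3)^(9-j), with w-exponent 2j − 3(9−j) = 5j − 27.
Set 5j − 27 = 13: j = 8.
C(9,8) = 9; 3^8 = 6561; (-1)^1 = -1.
Coefficient = 9 · 6561 · (-1) = -59049.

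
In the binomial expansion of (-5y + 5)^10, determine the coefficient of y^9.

The general term is C(10,j)·(-5y)^j·(5)^(10-j); the y^9 term has j = 9.
C(10,9) = 10.
Coefficient = C(10,9) · (-5)^9 · 5^1 = 10 · (-1953125) · 5 = -97656250.

-97656250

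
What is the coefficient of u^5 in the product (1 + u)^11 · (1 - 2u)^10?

-342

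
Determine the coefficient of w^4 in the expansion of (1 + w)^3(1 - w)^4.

Coefficient of w^4 = Σ_{j} C(3,j)·1^j·C(4,4-j)·(-1)^(4-j) for j from 0 to 3.
= 1 + (-12) + 18 + (-4) = 3.

3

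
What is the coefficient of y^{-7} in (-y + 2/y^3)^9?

-2016

General term: C(9,j)·(-y)^j·(2/y^3)^(9-j), with y-exponent 1j − 3(9−j) = 4j − 27.
Set 4j − 27 = -7: j = 5.
C(9,5) = 126; (-1)^5 = -1; 2^4 = 16.
Coefficient = 126 · (-1) · 16 = -2016.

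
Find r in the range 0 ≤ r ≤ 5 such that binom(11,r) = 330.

C(11,r) increases on 0 ≤ r ≤ 5. C(11,3) = 165 and C(11,4) = 330, so r = 4.

4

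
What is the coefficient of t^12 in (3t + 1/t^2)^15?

71744535

General term: C(15,j)·(3t)^j·(1/t^2)^(15-j), with t-exponent 1j − 2(15−j) = 3j − 30.
Set 3j − 30 = 12: j = 14.
C(15,14) = 15; 3^14 = 4782969; 1^1 = 1.
Coefficient = 15 · 4782969 · 1 = 71744535.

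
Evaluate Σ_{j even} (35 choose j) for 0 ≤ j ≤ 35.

17179869184

Even-j terms of row 35 sum to 2^34 = 17179869184.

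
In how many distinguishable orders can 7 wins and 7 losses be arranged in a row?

3432

Choose positions for the wins: C(14,7) = 3432.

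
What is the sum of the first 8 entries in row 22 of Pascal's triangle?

280600

1 + 22 + 231 + 1540 + 7315 + 26334 + 74613 + 170544 = 280600.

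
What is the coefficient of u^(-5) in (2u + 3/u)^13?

General term: C(13,j)·(2u)^j·(3/u)^(13-j), with u-exponent 1j − 1(13−j) = 2j − 13.
Set 2j − 13 = -5: j = 4.
C(13,4) = 715; 2^4 = 16; 3^9 = 19683.
Coefficient = 715 · 16 · 19683 = 225173520.

225173520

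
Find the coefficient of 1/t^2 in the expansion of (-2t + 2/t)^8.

General term: C(8,j)·(-2t)^j·(2/t)^(8-j), with t-exponent 1j − 1(8−j) = 2j − 8.
Set 2j − 8 = -2: j = 3.
C(8,3) = 56; (-2)^3 = -8; 2^5 = 32.
Coefficient = 56 · (-8) · 32 = -14336.

-14336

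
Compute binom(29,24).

C(29,24) = C(29,5) by symmetry.
C(29,5) = (29·28·27·26·25) / 5! = 14250600 / 120 = 118755.

118755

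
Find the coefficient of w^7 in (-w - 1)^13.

The general term is C(13,j)·(-w)^j·(-1)^(13-j); the w^7 term has j = 7.
C(13,7) = 1716.
Coefficient = C(13,7) · (-1)^7 = 1716 · (-1) = -1716.

-1716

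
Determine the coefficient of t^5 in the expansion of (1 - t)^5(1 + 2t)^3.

Coefficient of t^5 = Σ_{j} C(5,j)·(-1)^j·C(3,5-j)·2^(5-j) for j from 2 to 5.
= 80 + (-120) + 30 + (-1) = -11.

-11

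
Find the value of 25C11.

C(25,11) = (25·24·23·22·21·20·19·18·17·16·15) / 11! = 177925144320000 / 39916800 = 4457400.

4457400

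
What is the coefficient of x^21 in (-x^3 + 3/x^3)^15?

-110565

General term: C(15,j)·(-x^3)^j·(3/x^3)^(15-j), with x-exponent 3j − 3(15−j) = 6j − 45.
Set 6j − 45 = 21: j = 11.
C(15,11) = 1365; (-1)^11 = -1; 3^4 = 81.
Coefficient = 1365 · (-1) · 81 = -110565.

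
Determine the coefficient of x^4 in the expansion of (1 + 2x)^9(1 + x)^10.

17586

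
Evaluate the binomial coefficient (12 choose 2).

66

C(12,2) = (12·11) / 2! = 132 / 2 = 66.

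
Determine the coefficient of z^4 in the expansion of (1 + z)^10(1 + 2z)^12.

40490

Coefficient of z^4 = Σ_{j} C(10,j)·1^j·C(12,4-j)·2^(4-j) for j from 0 to 4.
= 7920 + 17600 + 11880 + 2880 + 210 = 40490.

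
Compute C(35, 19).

C(35,19) = C(35,16) by symmetry.
C(35,16) = (35·34·33·32·31·30·29·28·27·26·25·24·23·22·21·20) / 16! = 84945040381058457600000 / 20922789888000 = 4059928950.

4059928950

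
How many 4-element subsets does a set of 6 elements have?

15

C(6,4) = C(6,2) by symmetry.
C(6,2) = (6·5) / 2! = 30 / 2 = 15.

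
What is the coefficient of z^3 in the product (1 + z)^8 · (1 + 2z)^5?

736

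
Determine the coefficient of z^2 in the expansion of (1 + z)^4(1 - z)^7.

-1

Coefficient of z^2 = Σ_{j} C(4,j)·1^j·C(7,2-j)·(-1)^(2-j) for j from 0 to 2.
= 21 + (-28) + 6 = -1.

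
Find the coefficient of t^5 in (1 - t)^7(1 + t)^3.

0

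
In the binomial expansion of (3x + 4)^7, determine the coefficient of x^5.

The general term is C(7,j)·(3x)^j·(4)^(7-j); the x^5 term has j = 5.
C(7,5) = 21.
Coefficient = C(7,5) · 3^5 · 4^2 = 21 · 243 · 16 = 81648.

81648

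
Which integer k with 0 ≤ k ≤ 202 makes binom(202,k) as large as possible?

101

C(202,k) is maximized at k = 202/2 = 101.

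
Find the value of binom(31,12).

C(31,12) = (31·30·29·28·27·26·25·24·23·22·21·20) / 12! = 67596957267840000 / 479001600 = 141120525.

141120525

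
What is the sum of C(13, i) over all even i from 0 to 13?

4096

Half of (1+1)^13 + (1−1)^13 gives the even-index sum: 2^12 = 4096.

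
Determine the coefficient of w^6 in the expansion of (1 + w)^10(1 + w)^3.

(1 + w)^10(1 + w)^3 = (1 + w)^13, so the coefficient of w^6 is C(13,6)·1^6 = 1716·1 = 1716.

1716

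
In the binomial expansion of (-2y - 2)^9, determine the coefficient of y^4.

The general term is C(9,j)·(-2y)^j·(-2)^(9-j); the y^4 term has j = 4.
C(9,4) = 126.
Coefficient = C(9,4) · (-2)^4 · (-2)^5 = 126 · 16 · (-32) = -64512.

-64512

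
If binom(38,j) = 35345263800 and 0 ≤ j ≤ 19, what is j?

C(38,j) increases on 0 ≤ j ≤ 19. C(38,18) = 33578000610 and C(38,19) = 35345263800, so j = 19.

19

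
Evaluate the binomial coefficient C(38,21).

28781143380

C(38,21) = C(38,17) by symmetry.
C(38,17) = (38·37·36·35·34·33·32·31·30·29·28·27·26·25·24·23·22) / 17! = 10237090866494416404480000 / 355687428096000 = 28781143380.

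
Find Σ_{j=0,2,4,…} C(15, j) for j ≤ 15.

16384

Half of (1+1)^15 + (1−1)^15 gives the even-index sum: 2^14 = 16384.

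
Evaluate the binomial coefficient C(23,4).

C(23,4) = (23·22·21·20) / 4! = 212520 / 24 = 8855.

8855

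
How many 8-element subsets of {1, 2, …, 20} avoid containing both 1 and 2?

107406

All 8-subsets: C(20,8) = 125970. Those containing both fixed elements: C(18,6) = 18564.
125970 − 18564 = 107406.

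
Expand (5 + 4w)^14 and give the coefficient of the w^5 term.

4004000000000

The general term is C(14,j)·(5)^j·(4w)^(14-j); the w^5 term has j = 9.
C(14,9) = 2002.
Coefficient = C(14,9) · 5^9 · 4^5 = 2002 · 1953125 · 1024 = 4004000000000.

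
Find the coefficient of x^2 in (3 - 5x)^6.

30375

The general term is C(6,j)·(3)^j·(-5x)^(6-j); the x^2 term has j = 4.
C(6,4) = 15.
Coefficient = C(6,4) · 3^4 · (-5)^2 = 15 · 81 · 25 = 30375.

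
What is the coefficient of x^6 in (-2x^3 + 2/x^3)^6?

960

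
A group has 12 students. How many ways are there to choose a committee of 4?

This is C(12,4) = 495.

495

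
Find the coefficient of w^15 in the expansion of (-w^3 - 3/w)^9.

General term: C(9,j)·(-w^3)^j·(-3/w)^(9-j), with w-exponent 3j − 1(9−j) = 4j − 9.
Set 4j − 9 = 15: j = 6.
C(9,6) = 84; (-1)^6 = 1; (-3)^3 = -27.
Coefficient = 84 · 1 · (-27) = -2268.

-2268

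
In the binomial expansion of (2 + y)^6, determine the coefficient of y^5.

The general term is C(6,j)·(2)^j·(y)^(6-j); the y^5 term has j = 1.
C(6,1) = 6.
Coefficient = C(6,1) · 2^1 = 6 · 2 = 12.

12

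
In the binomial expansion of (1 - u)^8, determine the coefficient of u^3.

The general term is C(8,j)·(1)^j·(-u)^(8-j); the u^3 term has j = 5.
C(8,5) = 56.
Coefficient = C(8,5) · (-1)^3 = 56 · (-1) = -56.

-56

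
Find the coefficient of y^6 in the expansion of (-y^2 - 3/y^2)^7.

General term: C(7,j)·(-y^2)^j·(-3/y^2)^(7-j), with y-exponent 2j − 2(7−j) = 4j − 14.
Set 4j − 14 = 6: j = 5.
C(7,5) = 21; (-1)^5 = -1; (-3)^2 = 9.
Coefficient = 21 · (-1) · 9 = -189.

-189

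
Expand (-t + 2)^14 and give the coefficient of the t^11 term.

-2912

The general term is C(14,j)·(-t)^j·(2)^(14-j); the t^11 term has j = 11.
C(14,11) = 364.
Coefficient = C(14,11) · (-1)^11 · 2^3 = 364 · (-1) · 8 = -2912.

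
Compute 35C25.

183579396

C(35,25) = C(35,10) by symmetry.
C(35,10) = (35·34·33·32·31·30·29·28·27·26) / 10! = 666172912204800 / 3628800 = 183579396.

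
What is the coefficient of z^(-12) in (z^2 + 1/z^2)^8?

8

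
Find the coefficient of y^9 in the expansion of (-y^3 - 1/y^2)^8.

56

General term: C(8,j)·(-y^3)^j·(-1/y^2)^(8-j), with y-exponent 3j − 2(8−j) = 5j − 16.
Set 5j − 16 = 9: j = 5.
C(8,5) = 56; (-1)^5 = -1; (-1)^3 = -1.
Coefficient = 56 · (-1) · (-1) = 56.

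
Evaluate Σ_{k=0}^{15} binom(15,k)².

By Vandermonde's identity, Σ C(15,k)² = C(30,15) = 155117520.

155117520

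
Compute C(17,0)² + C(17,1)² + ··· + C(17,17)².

2333606220

Σ C(17,r)² is the coefficient of x^17 in (1+x)^17(1+x)^17 = (1+x)^34, i.e. C(34,17) = 2333606220.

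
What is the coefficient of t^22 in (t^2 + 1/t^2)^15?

General term: C(15,j)·(t^2)^j·(1/t^2)^(15-j), with t-exponent 2j − 2(15−j) = 4j − 30.
Set 4j − 30 = 22: j = 13.
C(15,13) = 105; 1^13 = 1; 1^2 = 1.
Coefficient = 105 · 1 · 1 = 105.

105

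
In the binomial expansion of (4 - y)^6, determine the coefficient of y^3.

-1280

The general term is C(6,j)·(4)^j·(-y)^(6-j); the y^3 term has j = 3.
C(6,3) = 20.
Coefficient = C(6,3) · 4^3 · (-1)^3 = 20 · 64 · (-1) = -1280.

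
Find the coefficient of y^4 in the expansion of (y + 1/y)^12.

General term: C(12,j)·(y)^j·(1/y)^(12-j), with y-exponent 1j − 1(12−j) = 2j − 12.
Set 2j − 12 = 4: j = 8.
C(12,8) = 495; 1^8 = 1; 1^4 = 1.
Coefficient = 495 · 1 · 1 = 495.

495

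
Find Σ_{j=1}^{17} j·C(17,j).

Differentiating (1+x)^17 and setting x=1: Σ j·C(17,j) = 17·2^16 = 1114112.

1114112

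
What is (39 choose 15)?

C(39,15) = (39·38·37·36·35·34·33·32·31·30·29·28·27·26·25) / 15! = 32876032921054202880000 / 1307674368000 = 25140840660.

25140840660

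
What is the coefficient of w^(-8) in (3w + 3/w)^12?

General term: C(12,j)·(3w)^j·(3/w)^(12-j), with w-exponent 1j − 1(12−j) = 2j − 12.
Set 2j − 12 = -8: j = 2.
C(12,2) = 66; 3^2 = 9; 3^10 = 59049.
Coefficient = 66 · 9 · 59049 = 35075106.

35075106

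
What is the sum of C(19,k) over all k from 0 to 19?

524288

Setting x = 1 in (1+x)^19 gives Σ C(19,k) = 2^19 = 524288.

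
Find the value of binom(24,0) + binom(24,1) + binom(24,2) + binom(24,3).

2325

1 + 24 + 276 + 2024 = 2325.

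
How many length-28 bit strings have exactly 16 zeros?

Choose the 16 positions: C(28,16) = 30421755.

30421755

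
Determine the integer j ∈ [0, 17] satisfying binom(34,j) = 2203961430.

16

C(34,j) increases on 0 ≤ j ≤ 17. C(34,15) = 1855967520 and C(34,16) = 2203961430, so j = 16.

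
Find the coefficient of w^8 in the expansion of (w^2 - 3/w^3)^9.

General term: C(9,j)·(w^2)^j·(-3/w^3)^(9-j), with w-exponent 2j − 3(9−j) = 5j − 27.
Set 5j − 27 = 8: j = 7.
C(9,7) = 36; 1^7 = 1; (-3)^2 = 9.
Coefficient = 36 · 1 · 9 = 324.

324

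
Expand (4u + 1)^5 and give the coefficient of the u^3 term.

640

The general term is C(5,j)·(4u)^j·(1)^(5-j); the u^3 term has j = 3.
C(5,3) = 10.
Coefficient = C(5,3) · 4^3 = 10 · 64 = 640.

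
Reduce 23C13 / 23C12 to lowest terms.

C(n,k+1)/C(n,k) = (n−k)/(k+1) = (23−12)/(12+1) = 11/13.

11/13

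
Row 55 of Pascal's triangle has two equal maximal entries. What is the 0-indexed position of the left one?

27

For odd n = 55, C(55,m) peaks at m = (n−1)/2 and (n+1)/2; the lower is 27.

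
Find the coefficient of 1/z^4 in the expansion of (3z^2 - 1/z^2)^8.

General term: C(8,j)·(3z^2)^j·(-1/z^2)^(8-j), with z-exponent 2j − 2(8−j) = 4j − 16.
Set 4j − 16 = -4: j = 3.
C(8,3) = 56; 3^3 = 27; (-1)^5 = -1.
Coefficient = 56 · 27 · (-1) = -1512.

-1512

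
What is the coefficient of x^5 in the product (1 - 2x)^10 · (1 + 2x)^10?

Coefficient of x^5 = Σ_{j} C(10,j)·(-2)^j·C(10,5-j)·2^(5-j) for j from 0 to 5.
= 8064 + (-67200) + 172800 + (-172800) + 67200 + (-8064) = 0.

0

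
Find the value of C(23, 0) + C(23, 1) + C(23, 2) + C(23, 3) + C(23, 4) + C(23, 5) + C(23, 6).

145499

1 + 23 + 253 + 1771 + 8855 + 33649 + 100947 = 145499.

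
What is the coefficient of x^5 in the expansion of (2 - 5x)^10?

-25200000

The general term is C(10,j)·(2)^j·(-5x)^(10-j); the x^5 term has j = 5.
C(10,5) = 252.
Coefficient = C(10,5) · 2^5 · (-5)^5 = 252 · 32 · (-3125) = -25200000.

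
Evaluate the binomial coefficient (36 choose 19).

8597496600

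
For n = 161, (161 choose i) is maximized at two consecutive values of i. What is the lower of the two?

80

For odd n = 161, C(161,i) peaks at i = (n−1)/2 and (n+1)/2; the lower is 80.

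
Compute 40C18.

113380261800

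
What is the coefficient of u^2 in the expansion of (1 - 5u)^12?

The general term is C(12,j)·(1)^j·(-5u)^(12-j); the u^2 term has j = 10.
C(12,10) = 66.
Coefficient = C(12,10) · (-5)^2 = 66 · 25 = 1650.

1650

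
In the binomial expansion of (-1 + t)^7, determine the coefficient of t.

The general term is C(7,j)·(-1)^j·(t)^(7-j); the t^1 term has j = 6.
C(7,6) = 7.
Coefficient = C(7,6) = 7.

7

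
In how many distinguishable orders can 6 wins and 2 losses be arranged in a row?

28

Choose positions for the wins: C(8,6) = 28.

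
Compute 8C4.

70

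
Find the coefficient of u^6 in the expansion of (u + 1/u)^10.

General term: C(10,j)·(u)^j·(1/u)^(10-j), with u-exponent 1j − 1(10−j) = 2j − 10.
Set 2j − 10 = 6: j = 8.
C(10,8) = 45; 1^8 = 1; 1^2 = 1.
Coefficient = 45 · 1 · 1 = 45.

45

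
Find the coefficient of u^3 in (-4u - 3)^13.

-1080832896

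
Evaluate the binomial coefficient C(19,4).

3876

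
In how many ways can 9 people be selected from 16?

11440

This is C(16,9) = 11440.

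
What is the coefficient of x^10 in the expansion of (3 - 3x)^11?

1948617

The general term is C(11,j)·(3)^j·(-3x)^(11-j); the x^10 term has j = 1.
C(11,1) = 11.
Coefficient = C(11,1) · 3^1 · (-3)^10 = 11 · 3 · 59049 = 1948617.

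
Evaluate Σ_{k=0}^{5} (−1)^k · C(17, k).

The partial alternating sum Σ_{k=0}^{5} (−1)^k C(17,k) = (−1)^5 C(16,5) = -4368.

-4368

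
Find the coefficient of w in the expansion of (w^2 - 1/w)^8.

-56

General term: C(8,j)·(w^2)^j·(-1/w)^(8-j), with w-exponent 2j − 1(8−j) = 3j − 8.
Set 3j − 8 = 1: j = 3.
C(8,3) = 56; 1^3 = 1; (-1)^5 = -1.
Coefficient = 56 · 1 · (-1) = -56.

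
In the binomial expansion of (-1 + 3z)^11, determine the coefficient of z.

33

The general term is C(11,j)·(-1)^j·(3z)^(11-j); the z^1 term has j = 10.
C(11,10) = 11.
Coefficient = C(11,10) · 3^1 = 11 · 3 = 33.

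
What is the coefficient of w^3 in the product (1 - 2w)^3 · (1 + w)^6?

-6

Coefficient of w^3 = Σ_{j} C(3,j)·(-2)^j·C(6,3-j)·1^(3-j) for j from 0 to 3.
= 20 + (-90) + 72 + (-8) = -6.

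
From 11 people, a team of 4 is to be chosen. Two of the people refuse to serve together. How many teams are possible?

All 4-subsets: C(11,4) = 330. Those containing both fixed elements: C(9,2) = 36.
330 − 36 = 294.

294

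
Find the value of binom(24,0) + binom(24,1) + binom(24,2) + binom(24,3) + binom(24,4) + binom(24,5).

1 + 24 + 276 + 2024 + 10626 + 42504 = 55455.

55455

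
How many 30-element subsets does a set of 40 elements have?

847660528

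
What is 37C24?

C(37,24) = C(37,13) by symmetry.
C(37,13) = (37·36·35·34·33·32·31·30·29·28·27·26·25) / 13! = 22183557976419840000 / 6227020800 = 3562467300.

3562467300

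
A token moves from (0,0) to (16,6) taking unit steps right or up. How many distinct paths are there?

74613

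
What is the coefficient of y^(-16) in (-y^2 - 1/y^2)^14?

General term: C(14,j)·(-y^2)^j·(-1/y^2)^(14-j), with y-exponent 2j − 2(14−j) = 4j − 28.
Set 4j − 28 = -16: j = 3.
C(14,3) = 364; (-1)^3 = -1; (-1)^11 = -1.
Coefficient = 364 · (-1) · (-1) = 364.

364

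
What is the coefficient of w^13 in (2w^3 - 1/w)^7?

General term: C(7,j)·(2w^3)^j·(-1/w)^(7-j), with w-exponent 3j − 1(7−j) = 4j − 7.
Set 4j − 7 = 13: j = 5.
C(7,5) = 21; 2^5 = 32; (-1)^2 = 1.
Coefficient = 21 · 32 · 1 = 672.

672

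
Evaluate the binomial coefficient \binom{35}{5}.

324632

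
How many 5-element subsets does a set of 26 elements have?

65780

C(26,5) = (26·25·24·23·22) / 5! = 7893600 / 120 = 65780.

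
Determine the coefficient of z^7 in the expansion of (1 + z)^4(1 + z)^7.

330

(1 + z)^4(1 + z)^7 = (1 + z)^11, so the coefficient of z^7 is C(11,7)·1^7 = 330·1 = 330.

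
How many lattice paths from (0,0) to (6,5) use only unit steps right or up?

462

Each path is a sequence of 11 steps with 6 rights: C(11,6) = 462.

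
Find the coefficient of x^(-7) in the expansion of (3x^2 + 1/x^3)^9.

General term: C(9,j)·(3x^2)^j·(1/x^3)^(9-j), with x-exponent 2j − 3(9−j) = 5j − 27.
Set 5j − 27 = -7: j = 4.
C(9,4) = 126; 3^4 = 81; 1^5 = 1.
Coefficient = 126 · 81 · 1 = 10206.

10206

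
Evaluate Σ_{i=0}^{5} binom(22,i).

1 + 22 + 231 + 1540 + 7315 + 26334 = 35443.

35443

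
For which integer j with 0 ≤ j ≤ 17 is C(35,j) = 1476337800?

13

C(35,j) increases on 0 ≤ j ≤ 17. C(35,12) = 834451800 and C(35,13) = 1476337800, so j = 13.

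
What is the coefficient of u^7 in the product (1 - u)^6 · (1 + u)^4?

8

Coefficient of u^7 = Σ_{j} C(6,j)·(-1)^j·C(4,7-j)·1^(7-j) for j from 3 to 6.
= (-20) + 60 + (-36) + 4 = 8.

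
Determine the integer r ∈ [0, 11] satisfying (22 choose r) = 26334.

C(22,r) increases on 0 ≤ r ≤ 11. C(22,4) = 7315 and C(22,5) = 26334, so r = 5.

5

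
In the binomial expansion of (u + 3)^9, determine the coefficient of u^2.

78732

The general term is C(9,j)·(u)^j·(3)^(9-j); the u^2 term has j = 2.
C(9,2) = 36.
Coefficient = C(9,2) · 3^7 = 36 · 2187 = 78732.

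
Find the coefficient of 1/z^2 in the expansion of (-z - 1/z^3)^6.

15

General term: C(6,j)·(-z)^j·(-1/z^3)^(6-j), with z-exponent 1j − 3(6−j) = 4j − 18.
Set 4j − 18 = -2: j = 4.
C(6,4) = 15; (-1)^4 = 1; (-1)^2 = 1.
Coefficient = 15 · 1 · 1 = 15.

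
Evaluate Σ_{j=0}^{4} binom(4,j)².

70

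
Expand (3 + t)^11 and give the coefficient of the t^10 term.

33

The general term is C(11,j)·(3)^j·(t)^(11-j); the t^10 term has j = 1.
C(11,1) = 11.
Coefficient = C(11,1) · 3^1 = 11 · 3 = 33.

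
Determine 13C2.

C(13,2) = (13·12) / 2! = 156 / 2 = 78.

78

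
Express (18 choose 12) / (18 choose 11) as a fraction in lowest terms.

7/12

C(n,k+1)/C(n,k) = (n−k)/(k+1) = (18−11)/(11+1) = 7/12.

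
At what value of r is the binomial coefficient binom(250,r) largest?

125

C(250,r) is maximized at r = 250/2 = 125.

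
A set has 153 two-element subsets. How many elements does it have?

18

n(n−1)/2 = 153 ⇒ n(n−1) = 306. Since 18·17 = 306, n = 18.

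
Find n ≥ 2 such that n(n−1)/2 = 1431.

54

n(n−1)/2 = 1431 ⇒ n(n−1) = 2862. Since 54·53 = 2862, n = 54.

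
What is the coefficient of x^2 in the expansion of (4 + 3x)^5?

The general term is C(5,j)·(4)^j·(3x)^(5-j); the x^2 term has j = 3.
C(5,3) = 10.
Coefficient = C(5,3) · 4^3 · 3^2 = 10 · 64 · 9 = 5760.

5760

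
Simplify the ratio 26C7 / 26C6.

20/7

C(n,k+1)/C(n,k) = (n−k)/(k+1) = (26−6)/(6+1) = 20/7.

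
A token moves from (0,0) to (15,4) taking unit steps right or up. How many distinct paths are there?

3876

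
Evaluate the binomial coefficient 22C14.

319770

C(22,14) = C(22,8) by symmetry.
C(22,8) = (22·21·20·19·18·17·16·15) / 8! = 12893126400 / 40320 = 319770.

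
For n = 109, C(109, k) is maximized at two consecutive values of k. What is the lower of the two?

54

For odd n = 109, C(109,k) peaks at k = (n−1)/2 and (n+1)/2; the lower is 54.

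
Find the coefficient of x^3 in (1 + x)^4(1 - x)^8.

12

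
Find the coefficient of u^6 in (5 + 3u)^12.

10524937500

The general term is C(12,j)·(5)^j·(3u)^(12-j); the u^6 term has j = 6.
C(12,6) = 924.
Coefficient = C(12,6) · 5^6 · 3^6 = 924 · 15625 · 729 = 10524937500.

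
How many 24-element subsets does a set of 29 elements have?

C(29,24) = C(29,5) by symmetry.
C(29,5) = (29·28·27·26·25) / 5! = 14250600 / 120 = 118755.

118755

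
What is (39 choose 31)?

C(39,31) = C(39,8) by symmetry.
C(39,8) = (39·38·37·36·35·34·33·32) / 8! = 2480637519360 / 40320 = 61523748.

61523748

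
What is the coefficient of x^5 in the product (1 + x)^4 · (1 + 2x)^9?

Coefficient of x^5 = Σ_{j} C(4,j)·1^j·C(9,5-j)·2^(5-j) for j from 0 to 4.
= 4032 + 8064 + 4032 + 576 + 18 = 16722.

16722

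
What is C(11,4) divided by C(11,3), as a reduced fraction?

C(n,k+1)/C(n,k) = (n−k)/(k+1) = (11−3)/(3+1) = 8/4 = 2.

2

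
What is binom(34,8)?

18156204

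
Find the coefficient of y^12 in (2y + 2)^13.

The general term is C(13,j)·(2y)^j·(2)^(13-j); the y^12 term has j = 12.
C(13,12) = 13.
Coefficient = C(13,12) · 2^12 · 2^1 = 13 · 4096 · 2 = 106496.

106496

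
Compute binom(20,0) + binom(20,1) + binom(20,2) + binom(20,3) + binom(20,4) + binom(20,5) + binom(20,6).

1 + 20 + 190 + 1140 + 4845 + 15504 + 38760 = 60460.

60460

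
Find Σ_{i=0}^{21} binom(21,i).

The entries of row 21 sum to 2^21 = 2097152.

2097152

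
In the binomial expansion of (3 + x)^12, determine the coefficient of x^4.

3247695

The general term is C(12,j)·(3)^j·(x)^(12-j); the x^4 term has j = 8.
C(12,8) = 495.
Coefficient = C(12,8) · 3^8 = 495 · 6561 = 3247695.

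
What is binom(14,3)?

364

C(14,3) = (14·13·12) / 3! = 2184 / 6 = 364.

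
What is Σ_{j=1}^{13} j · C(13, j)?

Differentiating (1+x)^13 and setting x=1: Σ j·C(13,j) = 13·2^12 = 53248.

53248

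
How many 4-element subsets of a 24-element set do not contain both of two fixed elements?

All 4-subsets: C(24,4) = 10626. Those containing both fixed elements: C(22,2) = 231.
10626 − 231 = 10395.

10395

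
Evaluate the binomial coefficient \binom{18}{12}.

C(18,12) = C(18,6) by symmetry.
C(18,6) = (18·17·16·15·14·13) / 6! = 13366080 / 720 = 18564.

18564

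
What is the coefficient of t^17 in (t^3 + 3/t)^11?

26730

General term: C(11,j)·(t^3)^j·(3/t)^(11-j), with t-exponent 3j − 1(11−j) = 4j − 11.
Set 4j − 11 = 17: j = 7.
C(11,7) = 330; 1^7 = 1; 3^4 = 81.
Coefficient = 330 · 1 · 81 = 26730.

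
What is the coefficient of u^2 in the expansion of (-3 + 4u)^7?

-81648

The general term is C(7,j)·(-3)^j·(4u)^(7-j); the u^2 term has j = 5.
C(7,5) = 21.
Coefficient = C(7,5) · (-3)^5 · 4^2 = 21 · (-243) · 16 = -81648.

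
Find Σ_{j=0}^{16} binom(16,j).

65536

Setting x = 1 in (1+x)^16 gives Σ C(16,j) = 2^16 = 65536.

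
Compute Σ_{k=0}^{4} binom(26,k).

17902

1 + 26 + 325 + 2600 + 14950 = 17902.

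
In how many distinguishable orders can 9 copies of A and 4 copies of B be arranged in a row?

715

Choose positions for the A's: C(13,9) = 715.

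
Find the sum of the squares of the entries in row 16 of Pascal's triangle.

Σ C(16,j)² is the coefficient of x^16 in (1+x)^16(1+x)^16 = (1+x)^32, i.e. C(32,16) = 601080390.

601080390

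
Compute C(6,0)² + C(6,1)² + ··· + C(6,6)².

924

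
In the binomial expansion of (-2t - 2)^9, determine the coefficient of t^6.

The general term is C(9,j)·(-2t)^j·(-2)^(9-j); the t^6 term has j = 6.
C(9,6) = 84.
Coefficient = C(9,6) · (-2)^6 · (-2)^3 = 84 · 64 · (-8) = -43008.

-43008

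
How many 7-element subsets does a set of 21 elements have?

C(21,7) = (21·20·19·18·17·16·15) / 7! = 586051200 / 5040 = 116280.

116280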